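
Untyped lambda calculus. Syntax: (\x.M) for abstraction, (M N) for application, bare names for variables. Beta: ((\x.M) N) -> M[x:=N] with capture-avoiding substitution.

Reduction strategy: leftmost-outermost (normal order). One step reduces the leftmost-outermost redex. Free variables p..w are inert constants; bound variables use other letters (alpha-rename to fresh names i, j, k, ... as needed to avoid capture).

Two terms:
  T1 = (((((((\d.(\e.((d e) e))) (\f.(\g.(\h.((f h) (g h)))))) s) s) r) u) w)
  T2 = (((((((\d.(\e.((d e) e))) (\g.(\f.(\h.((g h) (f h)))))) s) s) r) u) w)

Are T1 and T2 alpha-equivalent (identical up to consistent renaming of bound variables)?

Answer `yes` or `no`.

Term 1: (((((((\d.(\e.((d e) e))) (\f.(\g.(\h.((f h) (g h)))))) s) s) r) u) w)
Term 2: (((((((\d.(\e.((d e) e))) (\g.(\f.(\h.((g h) (f h)))))) s) s) r) u) w)
Alpha-equivalence: compare structure up to binder renaming.
Result: True

Answer: yes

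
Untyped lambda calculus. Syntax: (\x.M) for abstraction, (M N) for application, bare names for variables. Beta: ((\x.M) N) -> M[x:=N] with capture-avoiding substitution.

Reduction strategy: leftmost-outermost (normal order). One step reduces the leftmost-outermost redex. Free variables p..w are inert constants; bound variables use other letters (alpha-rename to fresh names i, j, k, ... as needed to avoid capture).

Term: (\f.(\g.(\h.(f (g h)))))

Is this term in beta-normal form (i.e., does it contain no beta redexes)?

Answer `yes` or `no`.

Term: (\f.(\g.(\h.(f (g h)))))
No beta redexes found.

Answer: yes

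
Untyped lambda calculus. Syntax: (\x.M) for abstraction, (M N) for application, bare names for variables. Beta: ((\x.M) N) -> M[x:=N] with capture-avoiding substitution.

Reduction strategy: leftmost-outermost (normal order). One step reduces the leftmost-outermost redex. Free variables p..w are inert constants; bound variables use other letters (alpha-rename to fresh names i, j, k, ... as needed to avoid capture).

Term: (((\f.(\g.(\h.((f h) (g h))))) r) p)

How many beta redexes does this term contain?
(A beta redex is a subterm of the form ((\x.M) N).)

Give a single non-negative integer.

Term: (((\f.(\g.(\h.((f h) (g h))))) r) p)
  Redex: ((\f.(\g.(\h.((f h) (g h))))) r)
Total redexes: 1

Answer: 1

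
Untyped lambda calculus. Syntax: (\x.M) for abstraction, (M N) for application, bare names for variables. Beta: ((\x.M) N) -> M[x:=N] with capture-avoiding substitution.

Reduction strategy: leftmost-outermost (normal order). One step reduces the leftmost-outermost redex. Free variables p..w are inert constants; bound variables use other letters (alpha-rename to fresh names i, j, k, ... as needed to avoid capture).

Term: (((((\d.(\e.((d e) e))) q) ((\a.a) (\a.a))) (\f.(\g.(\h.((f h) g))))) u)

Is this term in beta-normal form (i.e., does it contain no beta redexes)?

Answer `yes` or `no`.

Answer: no

Derivation:
Term: (((((\d.(\e.((d e) e))) q) ((\a.a) (\a.a))) (\f.(\g.(\h.((f h) g))))) u)
Found 2 beta redex(es).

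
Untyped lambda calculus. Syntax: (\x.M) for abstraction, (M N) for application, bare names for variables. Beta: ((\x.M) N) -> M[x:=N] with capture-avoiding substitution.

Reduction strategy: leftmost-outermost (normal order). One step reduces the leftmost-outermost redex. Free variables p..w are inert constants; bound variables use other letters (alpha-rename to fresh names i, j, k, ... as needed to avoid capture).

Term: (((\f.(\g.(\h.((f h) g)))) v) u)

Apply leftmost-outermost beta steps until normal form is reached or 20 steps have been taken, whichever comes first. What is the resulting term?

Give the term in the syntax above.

Step 0: (((\f.(\g.(\h.((f h) g)))) v) u)
Step 1: ((\g.(\h.((v h) g))) u)
Step 2: (\h.((v h) u))

Answer: (\h.((v h) u))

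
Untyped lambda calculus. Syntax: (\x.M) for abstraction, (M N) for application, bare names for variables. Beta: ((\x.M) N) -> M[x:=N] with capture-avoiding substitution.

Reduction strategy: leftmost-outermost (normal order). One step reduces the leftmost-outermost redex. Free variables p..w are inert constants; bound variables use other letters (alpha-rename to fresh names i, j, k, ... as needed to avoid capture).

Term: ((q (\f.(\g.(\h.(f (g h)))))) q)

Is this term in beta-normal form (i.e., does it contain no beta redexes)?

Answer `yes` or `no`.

Term: ((q (\f.(\g.(\h.(f (g h)))))) q)
No beta redexes found.

Answer: yes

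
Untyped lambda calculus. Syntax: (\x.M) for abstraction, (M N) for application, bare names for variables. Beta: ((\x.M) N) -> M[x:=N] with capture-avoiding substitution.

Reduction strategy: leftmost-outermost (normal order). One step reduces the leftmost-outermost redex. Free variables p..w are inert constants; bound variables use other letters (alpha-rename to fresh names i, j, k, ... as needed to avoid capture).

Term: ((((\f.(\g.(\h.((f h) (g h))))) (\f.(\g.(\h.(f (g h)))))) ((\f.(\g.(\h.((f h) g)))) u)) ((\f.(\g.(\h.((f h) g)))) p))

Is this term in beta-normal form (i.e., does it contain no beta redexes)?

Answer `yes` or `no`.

Term: ((((\f.(\g.(\h.((f h) (g h))))) (\f.(\g.(\h.(f (g h)))))) ((\f.(\g.(\h.((f h) g)))) u)) ((\f.(\g.(\h.((f h) g)))) p))
Found 3 beta redex(es).

Answer: no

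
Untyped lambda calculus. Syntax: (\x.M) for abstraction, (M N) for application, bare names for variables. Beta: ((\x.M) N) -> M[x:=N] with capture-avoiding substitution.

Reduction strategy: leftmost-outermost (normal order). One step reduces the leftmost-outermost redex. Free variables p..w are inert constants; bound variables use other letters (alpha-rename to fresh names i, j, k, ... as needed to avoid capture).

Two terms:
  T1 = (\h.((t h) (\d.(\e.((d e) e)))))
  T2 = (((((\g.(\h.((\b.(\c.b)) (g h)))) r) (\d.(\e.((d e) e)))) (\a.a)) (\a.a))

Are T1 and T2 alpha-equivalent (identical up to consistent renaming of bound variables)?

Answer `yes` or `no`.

Answer: no

Derivation:
Term 1: (\h.((t h) (\d.(\e.((d e) e)))))
Term 2: (((((\g.(\h.((\b.(\c.b)) (g h)))) r) (\d.(\e.((d e) e)))) (\a.a)) (\a.a))
Alpha-equivalence: compare structure up to binder renaming.
Result: False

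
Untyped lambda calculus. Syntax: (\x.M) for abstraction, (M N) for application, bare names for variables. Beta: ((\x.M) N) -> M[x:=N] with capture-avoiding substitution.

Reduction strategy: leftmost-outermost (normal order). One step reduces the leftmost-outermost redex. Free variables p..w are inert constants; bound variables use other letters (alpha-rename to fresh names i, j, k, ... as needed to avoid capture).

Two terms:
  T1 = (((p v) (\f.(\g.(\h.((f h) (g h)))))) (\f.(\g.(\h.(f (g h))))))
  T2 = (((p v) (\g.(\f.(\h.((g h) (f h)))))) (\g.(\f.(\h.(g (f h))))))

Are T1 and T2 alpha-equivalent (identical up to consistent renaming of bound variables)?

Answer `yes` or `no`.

Answer: yes

Derivation:
Term 1: (((p v) (\f.(\g.(\h.((f h) (g h)))))) (\f.(\g.(\h.(f (g h))))))
Term 2: (((p v) (\g.(\f.(\h.((g h) (f h)))))) (\g.(\f.(\h.(g (f h))))))
Alpha-equivalence: compare structure up to binder renaming.
Result: True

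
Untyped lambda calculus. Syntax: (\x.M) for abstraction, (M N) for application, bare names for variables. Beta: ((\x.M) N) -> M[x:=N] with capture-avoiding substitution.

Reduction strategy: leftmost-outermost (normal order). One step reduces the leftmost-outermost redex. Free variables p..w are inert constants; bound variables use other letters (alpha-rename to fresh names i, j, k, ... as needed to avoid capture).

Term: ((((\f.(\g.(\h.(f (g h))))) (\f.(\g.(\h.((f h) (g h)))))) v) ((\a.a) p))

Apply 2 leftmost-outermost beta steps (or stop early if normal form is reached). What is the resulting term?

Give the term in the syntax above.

Answer: ((\h.((\f.(\g.(\h.((f h) (g h))))) (v h))) ((\a.a) p))

Derivation:
Step 0: ((((\f.(\g.(\h.(f (g h))))) (\f.(\g.(\h.((f h) (g h)))))) v) ((\a.a) p))
Step 1: (((\g.(\h.((\f.(\g.(\h.((f h) (g h))))) (g h)))) v) ((\a.a) p))
Step 2: ((\h.((\f.(\g.(\h.((f h) (g h))))) (v h))) ((\a.a) p))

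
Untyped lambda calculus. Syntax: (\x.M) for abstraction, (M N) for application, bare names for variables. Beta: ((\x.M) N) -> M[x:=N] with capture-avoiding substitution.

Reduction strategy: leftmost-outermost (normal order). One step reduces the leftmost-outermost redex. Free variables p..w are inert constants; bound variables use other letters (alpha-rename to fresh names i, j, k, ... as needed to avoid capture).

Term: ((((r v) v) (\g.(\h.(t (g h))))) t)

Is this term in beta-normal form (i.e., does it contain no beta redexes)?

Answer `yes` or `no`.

Answer: yes

Derivation:
Term: ((((r v) v) (\g.(\h.(t (g h))))) t)
No beta redexes found.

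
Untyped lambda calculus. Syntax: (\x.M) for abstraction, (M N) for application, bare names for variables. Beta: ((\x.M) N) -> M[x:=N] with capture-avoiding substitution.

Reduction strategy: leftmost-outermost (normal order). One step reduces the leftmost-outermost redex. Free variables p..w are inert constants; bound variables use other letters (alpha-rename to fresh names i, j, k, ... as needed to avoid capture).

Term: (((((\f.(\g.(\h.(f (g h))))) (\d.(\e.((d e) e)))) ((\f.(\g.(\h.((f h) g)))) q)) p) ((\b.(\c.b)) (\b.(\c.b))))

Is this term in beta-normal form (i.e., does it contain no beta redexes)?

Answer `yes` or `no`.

Term: (((((\f.(\g.(\h.(f (g h))))) (\d.(\e.((d e) e)))) ((\f.(\g.(\h.((f h) g)))) q)) p) ((\b.(\c.b)) (\b.(\c.b))))
Found 3 beta redex(es).

Answer: no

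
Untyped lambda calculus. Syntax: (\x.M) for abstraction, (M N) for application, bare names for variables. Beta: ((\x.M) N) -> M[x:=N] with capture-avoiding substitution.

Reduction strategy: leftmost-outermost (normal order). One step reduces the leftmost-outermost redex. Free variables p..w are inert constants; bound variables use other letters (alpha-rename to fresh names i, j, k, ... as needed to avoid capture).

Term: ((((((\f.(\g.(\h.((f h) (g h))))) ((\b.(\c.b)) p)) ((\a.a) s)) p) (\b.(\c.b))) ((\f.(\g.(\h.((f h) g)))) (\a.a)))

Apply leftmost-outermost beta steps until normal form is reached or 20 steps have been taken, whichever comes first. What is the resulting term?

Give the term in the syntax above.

Step 0: ((((((\f.(\g.(\h.((f h) (g h))))) ((\b.(\c.b)) p)) ((\a.a) s)) p) (\b.(\c.b))) ((\f.(\g.(\h.((f h) g)))) (\a.a)))
Step 1: (((((\g.(\h.((((\b.(\c.b)) p) h) (g h)))) ((\a.a) s)) p) (\b.(\c.b))) ((\f.(\g.(\h.((f h) g)))) (\a.a)))
Step 2: ((((\h.((((\b.(\c.b)) p) h) (((\a.a) s) h))) p) (\b.(\c.b))) ((\f.(\g.(\h.((f h) g)))) (\a.a)))
Step 3: ((((((\b.(\c.b)) p) p) (((\a.a) s) p)) (\b.(\c.b))) ((\f.(\g.(\h.((f h) g)))) (\a.a)))
Step 4: (((((\c.p) p) (((\a.a) s) p)) (\b.(\c.b))) ((\f.(\g.(\h.((f h) g)))) (\a.a)))
Step 5: (((p (((\a.a) s) p)) (\b.(\c.b))) ((\f.(\g.(\h.((f h) g)))) (\a.a)))
Step 6: (((p (s p)) (\b.(\c.b))) ((\f.(\g.(\h.((f h) g)))) (\a.a)))
Step 7: (((p (s p)) (\b.(\c.b))) (\g.(\h.(((\a.a) h) g))))
Step 8: (((p (s p)) (\b.(\c.b))) (\g.(\h.(h g))))

Answer: (((p (s p)) (\b.(\c.b))) (\g.(\h.(h g))))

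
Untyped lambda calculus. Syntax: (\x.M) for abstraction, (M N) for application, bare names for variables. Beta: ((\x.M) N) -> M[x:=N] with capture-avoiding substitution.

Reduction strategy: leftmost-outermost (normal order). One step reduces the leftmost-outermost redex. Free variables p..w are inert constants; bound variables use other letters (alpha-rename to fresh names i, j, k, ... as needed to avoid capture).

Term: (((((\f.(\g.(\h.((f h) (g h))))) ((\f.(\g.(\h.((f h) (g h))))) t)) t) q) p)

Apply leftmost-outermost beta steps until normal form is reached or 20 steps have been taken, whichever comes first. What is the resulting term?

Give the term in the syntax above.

Answer: (((t (t q)) (q (t q))) p)

Derivation:
Step 0: (((((\f.(\g.(\h.((f h) (g h))))) ((\f.(\g.(\h.((f h) (g h))))) t)) t) q) p)
Step 1: ((((\g.(\h.((((\f.(\g.(\h.((f h) (g h))))) t) h) (g h)))) t) q) p)
Step 2: (((\h.((((\f.(\g.(\h.((f h) (g h))))) t) h) (t h))) q) p)
Step 3: (((((\f.(\g.(\h.((f h) (g h))))) t) q) (t q)) p)
Step 4: ((((\g.(\h.((t h) (g h)))) q) (t q)) p)
Step 5: (((\h.((t h) (q h))) (t q)) p)
Step 6: (((t (t q)) (q (t q))) p)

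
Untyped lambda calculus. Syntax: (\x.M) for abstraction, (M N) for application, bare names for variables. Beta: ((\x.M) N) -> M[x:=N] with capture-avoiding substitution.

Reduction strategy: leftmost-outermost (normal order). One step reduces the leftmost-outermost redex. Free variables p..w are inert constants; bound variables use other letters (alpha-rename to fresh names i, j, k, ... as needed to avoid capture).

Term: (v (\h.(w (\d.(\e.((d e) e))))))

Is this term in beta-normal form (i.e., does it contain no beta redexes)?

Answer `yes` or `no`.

Term: (v (\h.(w (\d.(\e.((d e) e))))))
No beta redexes found.

Answer: yes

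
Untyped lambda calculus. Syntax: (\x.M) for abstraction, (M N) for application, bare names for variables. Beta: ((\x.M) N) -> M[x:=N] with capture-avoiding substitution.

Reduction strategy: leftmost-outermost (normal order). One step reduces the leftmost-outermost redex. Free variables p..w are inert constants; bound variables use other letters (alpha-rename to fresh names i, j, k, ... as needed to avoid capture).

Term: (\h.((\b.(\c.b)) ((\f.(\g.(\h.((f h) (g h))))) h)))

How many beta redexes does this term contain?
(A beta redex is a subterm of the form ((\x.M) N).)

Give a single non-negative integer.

Answer: 2

Derivation:
Term: (\h.((\b.(\c.b)) ((\f.(\g.(\h.((f h) (g h))))) h)))
  Redex: ((\b.(\c.b)) ((\f.(\g.(\h.((f h) (g h))))) h))
  Redex: ((\f.(\g.(\h.((f h) (g h))))) h)
Total redexes: 2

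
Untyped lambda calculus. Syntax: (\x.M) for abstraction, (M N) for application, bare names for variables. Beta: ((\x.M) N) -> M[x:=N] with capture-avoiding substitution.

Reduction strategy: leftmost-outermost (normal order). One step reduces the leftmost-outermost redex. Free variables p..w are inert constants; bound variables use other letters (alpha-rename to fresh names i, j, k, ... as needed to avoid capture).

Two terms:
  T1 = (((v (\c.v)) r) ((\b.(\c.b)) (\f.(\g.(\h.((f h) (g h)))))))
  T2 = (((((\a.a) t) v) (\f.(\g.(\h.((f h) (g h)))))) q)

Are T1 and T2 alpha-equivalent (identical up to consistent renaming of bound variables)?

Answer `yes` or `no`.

Answer: no

Derivation:
Term 1: (((v (\c.v)) r) ((\b.(\c.b)) (\f.(\g.(\h.((f h) (g h)))))))
Term 2: (((((\a.a) t) v) (\f.(\g.(\h.((f h) (g h)))))) q)
Alpha-equivalence: compare structure up to binder renaming.
Result: False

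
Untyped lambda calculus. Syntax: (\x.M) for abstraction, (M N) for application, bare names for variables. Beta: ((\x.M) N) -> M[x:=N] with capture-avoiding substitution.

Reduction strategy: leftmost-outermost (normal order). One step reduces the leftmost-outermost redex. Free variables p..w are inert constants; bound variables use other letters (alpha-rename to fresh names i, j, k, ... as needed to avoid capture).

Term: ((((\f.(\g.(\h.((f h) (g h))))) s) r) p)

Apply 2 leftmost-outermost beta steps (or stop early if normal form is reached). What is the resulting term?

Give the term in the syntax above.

Answer: ((\h.((s h) (r h))) p)

Derivation:
Step 0: ((((\f.(\g.(\h.((f h) (g h))))) s) r) p)
Step 1: (((\g.(\h.((s h) (g h)))) r) p)
Step 2: ((\h.((s h) (r h))) p)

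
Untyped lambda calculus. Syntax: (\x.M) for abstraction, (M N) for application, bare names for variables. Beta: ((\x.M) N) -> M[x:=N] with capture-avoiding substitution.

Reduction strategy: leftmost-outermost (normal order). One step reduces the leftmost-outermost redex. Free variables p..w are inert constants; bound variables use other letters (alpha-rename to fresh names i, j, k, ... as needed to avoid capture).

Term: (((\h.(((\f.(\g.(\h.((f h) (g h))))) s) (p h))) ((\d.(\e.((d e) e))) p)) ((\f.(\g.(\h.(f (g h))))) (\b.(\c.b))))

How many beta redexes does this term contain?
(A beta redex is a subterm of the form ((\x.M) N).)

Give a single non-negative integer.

Term: (((\h.(((\f.(\g.(\h.((f h) (g h))))) s) (p h))) ((\d.(\e.((d e) e))) p)) ((\f.(\g.(\h.(f (g h))))) (\b.(\c.b))))
  Redex: ((\h.(((\f.(\g.(\h.((f h) (g h))))) s) (p h))) ((\d.(\e.((d e) e))) p))
  Redex: ((\f.(\g.(\h.((f h) (g h))))) s)
  Redex: ((\d.(\e.((d e) e))) p)
  Redex: ((\f.(\g.(\h.(f (g h))))) (\b.(\c.b)))
Total redexes: 4

Answer: 4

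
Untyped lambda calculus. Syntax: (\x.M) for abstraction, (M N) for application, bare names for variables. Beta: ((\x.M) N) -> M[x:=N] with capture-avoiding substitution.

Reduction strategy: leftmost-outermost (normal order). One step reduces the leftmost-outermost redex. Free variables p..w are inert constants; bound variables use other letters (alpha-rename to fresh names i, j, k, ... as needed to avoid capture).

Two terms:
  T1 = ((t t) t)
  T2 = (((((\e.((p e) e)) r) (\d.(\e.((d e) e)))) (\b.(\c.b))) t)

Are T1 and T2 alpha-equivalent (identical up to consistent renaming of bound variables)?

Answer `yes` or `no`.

Term 1: ((t t) t)
Term 2: (((((\e.((p e) e)) r) (\d.(\e.((d e) e)))) (\b.(\c.b))) t)
Alpha-equivalence: compare structure up to binder renaming.
Result: False

Answer: no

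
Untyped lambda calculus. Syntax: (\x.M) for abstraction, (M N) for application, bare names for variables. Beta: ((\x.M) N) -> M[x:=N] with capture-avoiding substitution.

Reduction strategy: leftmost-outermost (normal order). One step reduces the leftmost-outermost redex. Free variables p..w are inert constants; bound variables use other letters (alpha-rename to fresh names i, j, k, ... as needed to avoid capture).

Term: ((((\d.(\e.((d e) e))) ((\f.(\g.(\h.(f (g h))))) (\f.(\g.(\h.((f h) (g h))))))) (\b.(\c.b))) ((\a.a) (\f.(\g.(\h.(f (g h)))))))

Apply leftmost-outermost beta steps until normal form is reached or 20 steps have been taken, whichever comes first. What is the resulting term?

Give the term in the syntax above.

Step 0: ((((\d.(\e.((d e) e))) ((\f.(\g.(\h.(f (g h))))) (\f.(\g.(\h.((f h) (g h))))))) (\b.(\c.b))) ((\a.a) (\f.(\g.(\h.(f (g h)))))))
Step 1: (((\e.((((\f.(\g.(\h.(f (g h))))) (\f.(\g.(\h.((f h) (g h)))))) e) e)) (\b.(\c.b))) ((\a.a) (\f.(\g.(\h.(f (g h)))))))
Step 2: (((((\f.(\g.(\h.(f (g h))))) (\f.(\g.(\h.((f h) (g h)))))) (\b.(\c.b))) (\b.(\c.b))) ((\a.a) (\f.(\g.(\h.(f (g h)))))))
Step 3: ((((\g.(\h.((\f.(\g.(\h.((f h) (g h))))) (g h)))) (\b.(\c.b))) (\b.(\c.b))) ((\a.a) (\f.(\g.(\h.(f (g h)))))))
Step 4: (((\h.((\f.(\g.(\h.((f h) (g h))))) ((\b.(\c.b)) h))) (\b.(\c.b))) ((\a.a) (\f.(\g.(\h.(f (g h)))))))
Step 5: (((\f.(\g.(\h.((f h) (g h))))) ((\b.(\c.b)) (\b.(\c.b)))) ((\a.a) (\f.(\g.(\h.(f (g h)))))))
Step 6: ((\g.(\h.((((\b.(\c.b)) (\b.(\c.b))) h) (g h)))) ((\a.a) (\f.(\g.(\h.(f (g h)))))))
Step 7: (\h.((((\b.(\c.b)) (\b.(\c.b))) h) (((\a.a) (\f.(\g.(\h.(f (g h)))))) h)))
Step 8: (\h.(((\c.(\b.(\c.b))) h) (((\a.a) (\f.(\g.(\h.(f (g h)))))) h)))
Step 9: (\h.((\b.(\c.b)) (((\a.a) (\f.(\g.(\h.(f (g h)))))) h)))
Step 10: (\h.(\c.(((\a.a) (\f.(\g.(\h.(f (g h)))))) h)))
Step 11: (\h.(\c.((\f.(\g.(\h.(f (g h))))) h)))
Step 12: (\h.(\c.(\g.(\i.(h (g i))))))

Answer: (\h.(\c.(\g.(\i.(h (g i))))))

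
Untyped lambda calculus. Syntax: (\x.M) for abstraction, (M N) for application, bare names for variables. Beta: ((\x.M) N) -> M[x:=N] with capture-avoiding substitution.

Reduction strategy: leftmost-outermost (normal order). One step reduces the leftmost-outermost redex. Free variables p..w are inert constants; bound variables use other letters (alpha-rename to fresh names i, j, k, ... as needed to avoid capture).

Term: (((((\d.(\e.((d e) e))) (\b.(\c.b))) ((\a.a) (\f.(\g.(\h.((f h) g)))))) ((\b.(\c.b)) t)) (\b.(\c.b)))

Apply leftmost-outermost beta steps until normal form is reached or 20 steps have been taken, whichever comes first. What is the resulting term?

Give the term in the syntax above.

Answer: (\h.(t (\b.(\c.b))))

Derivation:
Step 0: (((((\d.(\e.((d e) e))) (\b.(\c.b))) ((\a.a) (\f.(\g.(\h.((f h) g)))))) ((\b.(\c.b)) t)) (\b.(\c.b)))
Step 1: ((((\e.(((\b.(\c.b)) e) e)) ((\a.a) (\f.(\g.(\h.((f h) g)))))) ((\b.(\c.b)) t)) (\b.(\c.b)))
Step 2: (((((\b.(\c.b)) ((\a.a) (\f.(\g.(\h.((f h) g)))))) ((\a.a) (\f.(\g.(\h.((f h) g)))))) ((\b.(\c.b)) t)) (\b.(\c.b)))
Step 3: ((((\c.((\a.a) (\f.(\g.(\h.((f h) g)))))) ((\a.a) (\f.(\g.(\h.((f h) g)))))) ((\b.(\c.b)) t)) (\b.(\c.b)))
Step 4: ((((\a.a) (\f.(\g.(\h.((f h) g))))) ((\b.(\c.b)) t)) (\b.(\c.b)))
Step 5: (((\f.(\g.(\h.((f h) g)))) ((\b.(\c.b)) t)) (\b.(\c.b)))
Step 6: ((\g.(\h.((((\b.(\c.b)) t) h) g))) (\b.(\c.b)))
Step 7: (\h.((((\b.(\c.b)) t) h) (\b.(\c.b))))
Step 8: (\h.(((\c.t) h) (\b.(\c.b))))
Step 9: (\h.(t (\b.(\c.b))))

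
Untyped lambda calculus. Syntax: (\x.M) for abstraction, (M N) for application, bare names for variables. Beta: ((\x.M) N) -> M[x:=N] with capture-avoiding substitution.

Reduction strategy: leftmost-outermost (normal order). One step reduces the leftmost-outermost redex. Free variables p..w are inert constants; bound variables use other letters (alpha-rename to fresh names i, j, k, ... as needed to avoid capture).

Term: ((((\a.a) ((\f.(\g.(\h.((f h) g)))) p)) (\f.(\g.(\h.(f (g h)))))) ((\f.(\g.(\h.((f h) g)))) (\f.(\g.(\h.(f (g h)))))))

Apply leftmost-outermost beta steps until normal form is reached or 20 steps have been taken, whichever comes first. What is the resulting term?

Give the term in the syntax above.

Step 0: ((((\a.a) ((\f.(\g.(\h.((f h) g)))) p)) (\f.(\g.(\h.(f (g h)))))) ((\f.(\g.(\h.((f h) g)))) (\f.(\g.(\h.(f (g h)))))))
Step 1: ((((\f.(\g.(\h.((f h) g)))) p) (\f.(\g.(\h.(f (g h)))))) ((\f.(\g.(\h.((f h) g)))) (\f.(\g.(\h.(f (g h)))))))
Step 2: (((\g.(\h.((p h) g))) (\f.(\g.(\h.(f (g h)))))) ((\f.(\g.(\h.((f h) g)))) (\f.(\g.(\h.(f (g h)))))))
Step 3: ((\h.((p h) (\f.(\g.(\h.(f (g h))))))) ((\f.(\g.(\h.((f h) g)))) (\f.(\g.(\h.(f (g h)))))))
Step 4: ((p ((\f.(\g.(\h.((f h) g)))) (\f.(\g.(\h.(f (g h))))))) (\f.(\g.(\h.(f (g h))))))
Step 5: ((p (\g.(\h.(((\f.(\g.(\h.(f (g h))))) h) g)))) (\f.(\g.(\h.(f (g h))))))
Step 6: ((p (\g.(\h.((\g.(\i.(h (g i)))) g)))) (\f.(\g.(\h.(f (g h))))))
Step 7: ((p (\g.(\h.(\i.(h (g i)))))) (\f.(\g.(\h.(f (g h))))))

Answer: ((p (\g.(\h.(\i.(h (g i)))))) (\f.(\g.(\h.(f (g h))))))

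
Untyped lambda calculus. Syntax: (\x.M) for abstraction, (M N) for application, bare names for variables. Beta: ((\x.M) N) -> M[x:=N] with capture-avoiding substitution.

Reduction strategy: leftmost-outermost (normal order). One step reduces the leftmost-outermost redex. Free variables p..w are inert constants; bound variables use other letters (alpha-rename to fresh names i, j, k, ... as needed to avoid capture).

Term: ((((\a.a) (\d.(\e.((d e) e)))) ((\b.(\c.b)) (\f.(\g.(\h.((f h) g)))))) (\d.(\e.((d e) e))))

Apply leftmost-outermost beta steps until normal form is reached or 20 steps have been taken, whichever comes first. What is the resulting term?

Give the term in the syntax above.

Answer: (\g.(\h.((h g) g)))

Derivation:
Step 0: ((((\a.a) (\d.(\e.((d e) e)))) ((\b.(\c.b)) (\f.(\g.(\h.((f h) g)))))) (\d.(\e.((d e) e))))
Step 1: (((\d.(\e.((d e) e))) ((\b.(\c.b)) (\f.(\g.(\h.((f h) g)))))) (\d.(\e.((d e) e))))
Step 2: ((\e.((((\b.(\c.b)) (\f.(\g.(\h.((f h) g))))) e) e)) (\d.(\e.((d e) e))))
Step 3: ((((\b.(\c.b)) (\f.(\g.(\h.((f h) g))))) (\d.(\e.((d e) e)))) (\d.(\e.((d e) e))))
Step 4: (((\c.(\f.(\g.(\h.((f h) g))))) (\d.(\e.((d e) e)))) (\d.(\e.((d e) e))))
Step 5: ((\f.(\g.(\h.((f h) g)))) (\d.(\e.((d e) e))))
Step 6: (\g.(\h.(((\d.(\e.((d e) e))) h) g)))
Step 7: (\g.(\h.((\e.((h e) e)) g)))
Step 8: (\g.(\h.((h g) g)))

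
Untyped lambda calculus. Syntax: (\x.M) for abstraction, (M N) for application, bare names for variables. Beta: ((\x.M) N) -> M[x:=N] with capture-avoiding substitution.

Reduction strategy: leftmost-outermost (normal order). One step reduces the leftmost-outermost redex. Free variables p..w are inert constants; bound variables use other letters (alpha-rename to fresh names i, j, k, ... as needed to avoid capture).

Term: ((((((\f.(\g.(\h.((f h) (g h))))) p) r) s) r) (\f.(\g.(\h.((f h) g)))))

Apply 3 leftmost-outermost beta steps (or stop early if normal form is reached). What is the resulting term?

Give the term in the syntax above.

Step 0: ((((((\f.(\g.(\h.((f h) (g h))))) p) r) s) r) (\f.(\g.(\h.((f h) g)))))
Step 1: (((((\g.(\h.((p h) (g h)))) r) s) r) (\f.(\g.(\h.((f h) g)))))
Step 2: ((((\h.((p h) (r h))) s) r) (\f.(\g.(\h.((f h) g)))))
Step 3: ((((p s) (r s)) r) (\f.(\g.(\h.((f h) g)))))

Answer: ((((p s) (r s)) r) (\f.(\g.(\h.((f h) g)))))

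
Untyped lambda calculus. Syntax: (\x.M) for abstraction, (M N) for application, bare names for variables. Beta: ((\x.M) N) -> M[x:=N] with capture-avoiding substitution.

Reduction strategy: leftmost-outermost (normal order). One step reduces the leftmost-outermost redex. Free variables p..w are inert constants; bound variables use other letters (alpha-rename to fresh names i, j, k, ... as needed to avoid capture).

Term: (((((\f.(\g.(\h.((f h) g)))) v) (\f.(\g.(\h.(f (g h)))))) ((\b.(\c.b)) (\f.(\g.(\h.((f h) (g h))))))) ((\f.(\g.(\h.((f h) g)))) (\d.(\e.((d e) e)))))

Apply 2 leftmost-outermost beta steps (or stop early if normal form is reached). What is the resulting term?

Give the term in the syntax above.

Step 0: (((((\f.(\g.(\h.((f h) g)))) v) (\f.(\g.(\h.(f (g h)))))) ((\b.(\c.b)) (\f.(\g.(\h.((f h) (g h))))))) ((\f.(\g.(\h.((f h) g)))) (\d.(\e.((d e) e)))))
Step 1: ((((\g.(\h.((v h) g))) (\f.(\g.(\h.(f (g h)))))) ((\b.(\c.b)) (\f.(\g.(\h.((f h) (g h))))))) ((\f.(\g.(\h.((f h) g)))) (\d.(\e.((d e) e)))))
Step 2: (((\h.((v h) (\f.(\g.(\h.(f (g h))))))) ((\b.(\c.b)) (\f.(\g.(\h.((f h) (g h))))))) ((\f.(\g.(\h.((f h) g)))) (\d.(\e.((d e) e)))))

Answer: (((\h.((v h) (\f.(\g.(\h.(f (g h))))))) ((\b.(\c.b)) (\f.(\g.(\h.((f h) (g h))))))) ((\f.(\g.(\h.((f h) g)))) (\d.(\e.((d e) e)))))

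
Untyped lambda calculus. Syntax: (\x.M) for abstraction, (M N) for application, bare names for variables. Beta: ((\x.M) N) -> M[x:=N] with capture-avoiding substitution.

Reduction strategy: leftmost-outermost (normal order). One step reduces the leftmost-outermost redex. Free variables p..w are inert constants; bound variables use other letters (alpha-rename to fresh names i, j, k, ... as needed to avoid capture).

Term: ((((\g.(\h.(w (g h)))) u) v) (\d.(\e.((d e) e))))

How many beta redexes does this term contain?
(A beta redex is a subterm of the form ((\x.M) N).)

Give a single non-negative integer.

Answer: 1

Derivation:
Term: ((((\g.(\h.(w (g h)))) u) v) (\d.(\e.((d e) e))))
  Redex: ((\g.(\h.(w (g h)))) u)
Total redexes: 1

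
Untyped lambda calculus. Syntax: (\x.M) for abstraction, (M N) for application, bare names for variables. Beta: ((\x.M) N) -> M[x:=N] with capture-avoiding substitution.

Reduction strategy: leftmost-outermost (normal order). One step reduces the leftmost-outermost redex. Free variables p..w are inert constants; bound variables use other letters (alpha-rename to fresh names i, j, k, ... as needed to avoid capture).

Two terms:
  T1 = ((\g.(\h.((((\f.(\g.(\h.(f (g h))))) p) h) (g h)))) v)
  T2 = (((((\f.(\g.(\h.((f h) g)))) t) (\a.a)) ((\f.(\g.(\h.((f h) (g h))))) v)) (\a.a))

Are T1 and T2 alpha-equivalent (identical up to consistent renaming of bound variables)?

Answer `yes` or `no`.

Answer: no

Derivation:
Term 1: ((\g.(\h.((((\f.(\g.(\h.(f (g h))))) p) h) (g h)))) v)
Term 2: (((((\f.(\g.(\h.((f h) g)))) t) (\a.a)) ((\f.(\g.(\h.((f h) (g h))))) v)) (\a.a))
Alpha-equivalence: compare structure up to binder renaming.
Result: False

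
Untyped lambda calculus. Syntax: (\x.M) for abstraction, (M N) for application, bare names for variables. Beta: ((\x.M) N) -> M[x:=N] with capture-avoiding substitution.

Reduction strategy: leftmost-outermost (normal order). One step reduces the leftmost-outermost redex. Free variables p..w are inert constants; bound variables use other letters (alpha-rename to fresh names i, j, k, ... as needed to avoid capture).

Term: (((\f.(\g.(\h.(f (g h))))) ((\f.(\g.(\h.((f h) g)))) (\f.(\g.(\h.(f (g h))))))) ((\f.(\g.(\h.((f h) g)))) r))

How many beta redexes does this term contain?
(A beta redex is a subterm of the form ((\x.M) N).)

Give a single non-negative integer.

Answer: 3

Derivation:
Term: (((\f.(\g.(\h.(f (g h))))) ((\f.(\g.(\h.((f h) g)))) (\f.(\g.(\h.(f (g h))))))) ((\f.(\g.(\h.((f h) g)))) r))
  Redex: ((\f.(\g.(\h.(f (g h))))) ((\f.(\g.(\h.((f h) g)))) (\f.(\g.(\h.(f (g h)))))))
  Redex: ((\f.(\g.(\h.((f h) g)))) (\f.(\g.(\h.(f (g h))))))
  Redex: ((\f.(\g.(\h.((f h) g)))) r)
Total redexes: 3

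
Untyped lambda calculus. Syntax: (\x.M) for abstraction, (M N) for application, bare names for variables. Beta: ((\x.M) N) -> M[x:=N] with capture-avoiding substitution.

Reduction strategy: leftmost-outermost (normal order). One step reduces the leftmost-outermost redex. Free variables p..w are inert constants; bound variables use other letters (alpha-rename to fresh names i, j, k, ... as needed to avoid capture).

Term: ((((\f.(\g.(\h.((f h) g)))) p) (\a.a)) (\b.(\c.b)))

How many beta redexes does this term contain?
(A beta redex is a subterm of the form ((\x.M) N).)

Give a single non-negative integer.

Answer: 1

Derivation:
Term: ((((\f.(\g.(\h.((f h) g)))) p) (\a.a)) (\b.(\c.b)))
  Redex: ((\f.(\g.(\h.((f h) g)))) p)
Total redexes: 1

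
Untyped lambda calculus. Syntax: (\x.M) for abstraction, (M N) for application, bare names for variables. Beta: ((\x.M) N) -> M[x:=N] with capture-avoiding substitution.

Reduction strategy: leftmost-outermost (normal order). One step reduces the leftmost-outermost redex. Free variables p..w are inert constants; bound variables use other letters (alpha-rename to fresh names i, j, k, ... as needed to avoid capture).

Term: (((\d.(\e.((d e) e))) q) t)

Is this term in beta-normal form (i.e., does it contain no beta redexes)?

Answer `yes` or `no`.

Term: (((\d.(\e.((d e) e))) q) t)
Found 1 beta redex(es).

Answer: no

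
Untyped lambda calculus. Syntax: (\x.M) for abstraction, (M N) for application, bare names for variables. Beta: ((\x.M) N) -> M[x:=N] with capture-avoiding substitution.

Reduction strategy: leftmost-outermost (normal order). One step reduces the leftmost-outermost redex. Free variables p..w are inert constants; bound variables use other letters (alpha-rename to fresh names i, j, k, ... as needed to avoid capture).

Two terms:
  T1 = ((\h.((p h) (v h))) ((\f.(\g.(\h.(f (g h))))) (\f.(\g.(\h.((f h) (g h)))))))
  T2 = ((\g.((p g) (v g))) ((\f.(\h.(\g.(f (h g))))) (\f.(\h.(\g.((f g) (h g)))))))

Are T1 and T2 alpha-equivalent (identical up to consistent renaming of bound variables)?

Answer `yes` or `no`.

Answer: yes

Derivation:
Term 1: ((\h.((p h) (v h))) ((\f.(\g.(\h.(f (g h))))) (\f.(\g.(\h.((f h) (g h)))))))
Term 2: ((\g.((p g) (v g))) ((\f.(\h.(\g.(f (h g))))) (\f.(\h.(\g.((f g) (h g)))))))
Alpha-equivalence: compare structure up to binder renaming.
Result: True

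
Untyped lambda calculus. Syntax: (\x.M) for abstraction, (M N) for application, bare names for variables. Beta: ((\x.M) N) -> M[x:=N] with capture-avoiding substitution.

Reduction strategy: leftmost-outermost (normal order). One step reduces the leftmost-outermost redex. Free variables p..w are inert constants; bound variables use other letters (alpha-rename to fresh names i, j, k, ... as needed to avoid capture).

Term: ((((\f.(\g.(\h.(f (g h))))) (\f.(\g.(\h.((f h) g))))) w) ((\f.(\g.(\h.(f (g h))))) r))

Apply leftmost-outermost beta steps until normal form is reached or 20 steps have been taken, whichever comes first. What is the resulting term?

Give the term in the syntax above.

Step 0: ((((\f.(\g.(\h.(f (g h))))) (\f.(\g.(\h.((f h) g))))) w) ((\f.(\g.(\h.(f (g h))))) r))
Step 1: (((\g.(\h.((\f.(\g.(\h.((f h) g)))) (g h)))) w) ((\f.(\g.(\h.(f (g h))))) r))
Step 2: ((\h.((\f.(\g.(\h.((f h) g)))) (w h))) ((\f.(\g.(\h.(f (g h))))) r))
Step 3: ((\f.(\g.(\h.((f h) g)))) (w ((\f.(\g.(\h.(f (g h))))) r)))
Step 4: (\g.(\h.(((w ((\f.(\g.(\h.(f (g h))))) r)) h) g)))
Step 5: (\g.(\h.(((w (\g.(\h.(r (g h))))) h) g)))

Answer: (\g.(\h.(((w (\g.(\h.(r (g h))))) h) g)))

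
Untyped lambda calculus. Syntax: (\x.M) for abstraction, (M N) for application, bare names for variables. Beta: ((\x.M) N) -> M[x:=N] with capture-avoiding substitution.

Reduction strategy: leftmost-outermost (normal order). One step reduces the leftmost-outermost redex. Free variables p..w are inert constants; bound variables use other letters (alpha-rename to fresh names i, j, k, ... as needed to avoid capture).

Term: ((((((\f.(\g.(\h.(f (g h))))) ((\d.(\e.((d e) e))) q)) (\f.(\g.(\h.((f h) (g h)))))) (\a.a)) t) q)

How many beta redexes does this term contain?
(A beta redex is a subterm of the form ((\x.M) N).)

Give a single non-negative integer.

Term: ((((((\f.(\g.(\h.(f (g h))))) ((\d.(\e.((d e) e))) q)) (\f.(\g.(\h.((f h) (g h)))))) (\a.a)) t) q)
  Redex: ((\f.(\g.(\h.(f (g h))))) ((\d.(\e.((d e) e))) q))
  Redex: ((\d.(\e.((d e) e))) q)
Total redexes: 2

Answer: 2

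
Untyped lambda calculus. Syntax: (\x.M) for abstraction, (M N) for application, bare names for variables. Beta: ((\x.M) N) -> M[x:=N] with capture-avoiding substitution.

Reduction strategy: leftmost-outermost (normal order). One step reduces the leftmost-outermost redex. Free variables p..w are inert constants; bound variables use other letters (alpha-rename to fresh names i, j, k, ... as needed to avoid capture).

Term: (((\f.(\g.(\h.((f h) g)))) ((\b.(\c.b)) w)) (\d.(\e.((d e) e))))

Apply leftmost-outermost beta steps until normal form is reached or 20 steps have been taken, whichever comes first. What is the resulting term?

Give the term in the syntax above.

Step 0: (((\f.(\g.(\h.((f h) g)))) ((\b.(\c.b)) w)) (\d.(\e.((d e) e))))
Step 1: ((\g.(\h.((((\b.(\c.b)) w) h) g))) (\d.(\e.((d e) e))))
Step 2: (\h.((((\b.(\c.b)) w) h) (\d.(\e.((d e) e)))))
Step 3: (\h.(((\c.w) h) (\d.(\e.((d e) e)))))
Step 4: (\h.(w (\d.(\e.((d e) e)))))

Answer: (\h.(w (\d.(\e.((d e) e)))))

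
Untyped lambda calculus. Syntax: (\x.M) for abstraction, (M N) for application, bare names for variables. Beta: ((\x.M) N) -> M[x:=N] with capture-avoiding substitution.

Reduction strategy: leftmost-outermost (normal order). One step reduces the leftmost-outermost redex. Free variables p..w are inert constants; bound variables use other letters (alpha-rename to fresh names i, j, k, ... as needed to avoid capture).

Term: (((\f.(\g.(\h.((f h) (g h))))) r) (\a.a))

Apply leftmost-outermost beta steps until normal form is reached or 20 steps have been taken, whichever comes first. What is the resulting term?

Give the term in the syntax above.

Step 0: (((\f.(\g.(\h.((f h) (g h))))) r) (\a.a))
Step 1: ((\g.(\h.((r h) (g h)))) (\a.a))
Step 2: (\h.((r h) ((\a.a) h)))
Step 3: (\h.((r h) h))

Answer: (\h.((r h) h))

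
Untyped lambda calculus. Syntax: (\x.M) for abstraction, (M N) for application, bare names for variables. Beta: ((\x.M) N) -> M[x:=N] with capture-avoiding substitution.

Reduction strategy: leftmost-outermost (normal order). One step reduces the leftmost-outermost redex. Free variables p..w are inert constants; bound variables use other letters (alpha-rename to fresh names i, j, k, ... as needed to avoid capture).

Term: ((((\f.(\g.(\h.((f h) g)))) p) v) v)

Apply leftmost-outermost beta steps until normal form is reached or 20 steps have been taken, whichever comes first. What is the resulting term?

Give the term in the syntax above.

Step 0: ((((\f.(\g.(\h.((f h) g)))) p) v) v)
Step 1: (((\g.(\h.((p h) g))) v) v)
Step 2: ((\h.((p h) v)) v)
Step 3: ((p v) v)

Answer: ((p v) v)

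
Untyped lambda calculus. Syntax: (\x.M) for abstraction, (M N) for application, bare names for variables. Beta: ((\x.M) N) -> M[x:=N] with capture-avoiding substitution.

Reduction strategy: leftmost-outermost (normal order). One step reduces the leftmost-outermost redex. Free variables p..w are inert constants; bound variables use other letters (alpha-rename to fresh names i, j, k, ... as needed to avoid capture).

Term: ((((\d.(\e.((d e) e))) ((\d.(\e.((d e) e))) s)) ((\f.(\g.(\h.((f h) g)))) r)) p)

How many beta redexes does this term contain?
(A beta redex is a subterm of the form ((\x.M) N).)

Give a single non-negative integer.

Term: ((((\d.(\e.((d e) e))) ((\d.(\e.((d e) e))) s)) ((\f.(\g.(\h.((f h) g)))) r)) p)
  Redex: ((\d.(\e.((d e) e))) ((\d.(\e.((d e) e))) s))
  Redex: ((\d.(\e.((d e) e))) s)
  Redex: ((\f.(\g.(\h.((f h) g)))) r)
Total redexes: 3

Answer: 3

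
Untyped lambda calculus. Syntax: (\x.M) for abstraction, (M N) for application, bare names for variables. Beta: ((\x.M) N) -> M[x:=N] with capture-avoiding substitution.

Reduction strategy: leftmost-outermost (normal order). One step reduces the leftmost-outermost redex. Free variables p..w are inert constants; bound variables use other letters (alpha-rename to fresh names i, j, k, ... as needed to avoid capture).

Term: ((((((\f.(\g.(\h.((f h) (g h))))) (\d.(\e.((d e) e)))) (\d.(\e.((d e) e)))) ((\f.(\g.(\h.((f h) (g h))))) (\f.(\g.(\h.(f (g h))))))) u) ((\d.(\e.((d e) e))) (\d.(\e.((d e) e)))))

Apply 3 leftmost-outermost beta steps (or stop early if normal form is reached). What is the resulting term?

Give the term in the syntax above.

Step 0: ((((((\f.(\g.(\h.((f h) (g h))))) (\d.(\e.((d e) e)))) (\d.(\e.((d e) e)))) ((\f.(\g.(\h.((f h) (g h))))) (\f.(\g.(\h.(f (g h))))))) u) ((\d.(\e.((d e) e))) (\d.(\e.((d e) e)))))
Step 1: (((((\g.(\h.(((\d.(\e.((d e) e))) h) (g h)))) (\d.(\e.((d e) e)))) ((\f.(\g.(\h.((f h) (g h))))) (\f.(\g.(\h.(f (g h))))))) u) ((\d.(\e.((d e) e))) (\d.(\e.((d e) e)))))
Step 2: ((((\h.(((\d.(\e.((d e) e))) h) ((\d.(\e.((d e) e))) h))) ((\f.(\g.(\h.((f h) (g h))))) (\f.(\g.(\h.(f (g h))))))) u) ((\d.(\e.((d e) e))) (\d.(\e.((d e) e)))))
Step 3: (((((\d.(\e.((d e) e))) ((\f.(\g.(\h.((f h) (g h))))) (\f.(\g.(\h.(f (g h))))))) ((\d.(\e.((d e) e))) ((\f.(\g.(\h.((f h) (g h))))) (\f.(\g.(\h.(f (g h)))))))) u) ((\d.(\e.((d e) e))) (\d.(\e.((d e) e)))))

Answer: (((((\d.(\e.((d e) e))) ((\f.(\g.(\h.((f h) (g h))))) (\f.(\g.(\h.(f (g h))))))) ((\d.(\e.((d e) e))) ((\f.(\g.(\h.((f h) (g h))))) (\f.(\g.(\h.(f (g h)))))))) u) ((\d.(\e.((d e) e))) (\d.(\e.((d e) e)))))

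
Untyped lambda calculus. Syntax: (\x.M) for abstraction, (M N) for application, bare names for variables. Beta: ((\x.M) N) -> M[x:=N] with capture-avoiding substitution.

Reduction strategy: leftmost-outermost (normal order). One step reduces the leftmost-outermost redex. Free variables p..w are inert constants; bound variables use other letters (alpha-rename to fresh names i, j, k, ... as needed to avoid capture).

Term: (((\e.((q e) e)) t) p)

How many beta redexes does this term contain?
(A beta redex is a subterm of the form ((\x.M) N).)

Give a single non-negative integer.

Answer: 1

Derivation:
Term: (((\e.((q e) e)) t) p)
  Redex: ((\e.((q e) e)) t)
Total redexes: 1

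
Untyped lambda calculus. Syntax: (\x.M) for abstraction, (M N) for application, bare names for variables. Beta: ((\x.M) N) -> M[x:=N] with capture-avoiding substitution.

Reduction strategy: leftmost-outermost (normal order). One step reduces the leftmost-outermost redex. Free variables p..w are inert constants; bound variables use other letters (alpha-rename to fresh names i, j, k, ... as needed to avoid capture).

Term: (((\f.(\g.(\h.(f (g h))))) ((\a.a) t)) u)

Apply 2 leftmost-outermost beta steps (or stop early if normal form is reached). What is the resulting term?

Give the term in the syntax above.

Answer: (\h.(((\a.a) t) (u h)))

Derivation:
Step 0: (((\f.(\g.(\h.(f (g h))))) ((\a.a) t)) u)
Step 1: ((\g.(\h.(((\a.a) t) (g h)))) u)
Step 2: (\h.(((\a.a) t) (u h)))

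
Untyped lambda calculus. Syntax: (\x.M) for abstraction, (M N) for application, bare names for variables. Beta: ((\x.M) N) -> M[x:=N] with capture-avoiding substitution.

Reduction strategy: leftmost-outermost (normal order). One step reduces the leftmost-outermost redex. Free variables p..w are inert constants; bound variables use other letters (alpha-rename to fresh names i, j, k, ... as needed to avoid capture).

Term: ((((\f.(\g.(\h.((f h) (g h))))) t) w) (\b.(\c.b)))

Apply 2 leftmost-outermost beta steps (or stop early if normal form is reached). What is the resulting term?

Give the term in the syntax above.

Answer: ((\h.((t h) (w h))) (\b.(\c.b)))

Derivation:
Step 0: ((((\f.(\g.(\h.((f h) (g h))))) t) w) (\b.(\c.b)))
Step 1: (((\g.(\h.((t h) (g h)))) w) (\b.(\c.b)))
Step 2: ((\h.((t h) (w h))) (\b.(\c.b)))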